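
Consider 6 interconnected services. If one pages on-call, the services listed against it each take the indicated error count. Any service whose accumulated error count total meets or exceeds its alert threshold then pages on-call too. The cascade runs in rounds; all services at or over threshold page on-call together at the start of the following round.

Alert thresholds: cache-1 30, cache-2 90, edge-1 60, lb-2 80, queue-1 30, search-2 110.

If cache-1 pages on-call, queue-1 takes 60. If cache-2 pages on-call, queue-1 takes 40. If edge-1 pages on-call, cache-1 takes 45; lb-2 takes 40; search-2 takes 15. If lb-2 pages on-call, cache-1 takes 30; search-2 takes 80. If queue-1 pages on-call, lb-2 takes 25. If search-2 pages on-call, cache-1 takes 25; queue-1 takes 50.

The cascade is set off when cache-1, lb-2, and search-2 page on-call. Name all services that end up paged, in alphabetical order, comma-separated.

Round 1 — cache-1, lb-2, search-2 page on-call (initial).
  queue-1: +60+50 → 110 ≥ 30
Round 2 — queue-1 pages on-call.
No further pages.

cache-1, lb-2, queue-1, search-2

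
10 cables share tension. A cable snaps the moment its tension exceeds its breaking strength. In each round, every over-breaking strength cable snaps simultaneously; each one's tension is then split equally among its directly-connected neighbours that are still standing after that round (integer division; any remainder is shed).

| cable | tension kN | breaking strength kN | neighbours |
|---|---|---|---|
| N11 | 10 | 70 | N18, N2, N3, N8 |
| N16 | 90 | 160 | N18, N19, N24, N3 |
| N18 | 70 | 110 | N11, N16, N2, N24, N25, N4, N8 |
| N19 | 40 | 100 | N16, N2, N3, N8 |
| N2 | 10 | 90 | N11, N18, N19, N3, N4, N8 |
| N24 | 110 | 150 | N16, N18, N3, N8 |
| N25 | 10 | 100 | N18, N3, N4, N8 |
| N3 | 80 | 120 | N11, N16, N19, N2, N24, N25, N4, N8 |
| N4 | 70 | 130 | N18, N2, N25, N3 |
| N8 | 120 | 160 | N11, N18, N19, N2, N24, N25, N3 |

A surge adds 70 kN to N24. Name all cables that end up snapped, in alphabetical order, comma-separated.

N11, N16, N18, N19, N2, N24, N25, N3, N4, N8

Round 1 — N24 at 180 > 150. N24 snaps.
  N24 sheds 180 kN to N16, N18, N3, N8: 45 each.
    N16: 90+45 = 135 ≤ 160
    N18: 70+45 = 115 > 110
    N3: 80+45 = 125 > 120
    N8: 120+45 = 165 > 160
Round 2 — N18, N3, N8 snap.
  N18 sheds 115 kN to N11, N16, N2, N25, N4: 23 each.
    N11: 10+23 = 33 ≤ 70
    N16: 135+23 = 158 ≤ 160
    N2: 10+23 = 33 ≤ 90
    N25: 10+23 = 33 ≤ 100
    N4: 70+23 = 93 ≤ 130
  N3 sheds 125 kN to N11, N16, N19, N2, N25, N4: 20 each (5 lost).
    N11: 33+20 = 53 ≤ 70
    N16: 158+20 = 178 > 160
    N19: 40+20 = 60 ≤ 100
    N2: 33+20 = 53 ≤ 90
    N25: 33+20 = 53 ≤ 100
    N4: 93+20 = 113 ≤ 130
  N8 sheds 165 kN to N11, N19, N2, N25: 41 each (1 lost).
    N11: 53+41 = 94 > 70
    N19: 60+41 = 101 > 100
    N2: 53+41 = 94 > 90
    N25: 53+41 = 94 ≤ 100
Round 3 — N11, N16, N19, N2 snap.
  N11 sheds 94 kN: no online neighbours, lost.
  N16 sheds 178 kN: no online neighbours, lost.
  N19 sheds 101 kN: no online neighbours, lost.
  N2 sheds 94 kN to N4: 94 each.
    N4: 113+94 = 207 > 130
Round 4 — N4 snaps.
  N4 sheds 207 kN to N25: 207 each.
    N25: 94+207 = 301 > 100
Round 5 — N25 snaps.
  N25 sheds 301 kN: no online neighbours, lost.
No further breaks.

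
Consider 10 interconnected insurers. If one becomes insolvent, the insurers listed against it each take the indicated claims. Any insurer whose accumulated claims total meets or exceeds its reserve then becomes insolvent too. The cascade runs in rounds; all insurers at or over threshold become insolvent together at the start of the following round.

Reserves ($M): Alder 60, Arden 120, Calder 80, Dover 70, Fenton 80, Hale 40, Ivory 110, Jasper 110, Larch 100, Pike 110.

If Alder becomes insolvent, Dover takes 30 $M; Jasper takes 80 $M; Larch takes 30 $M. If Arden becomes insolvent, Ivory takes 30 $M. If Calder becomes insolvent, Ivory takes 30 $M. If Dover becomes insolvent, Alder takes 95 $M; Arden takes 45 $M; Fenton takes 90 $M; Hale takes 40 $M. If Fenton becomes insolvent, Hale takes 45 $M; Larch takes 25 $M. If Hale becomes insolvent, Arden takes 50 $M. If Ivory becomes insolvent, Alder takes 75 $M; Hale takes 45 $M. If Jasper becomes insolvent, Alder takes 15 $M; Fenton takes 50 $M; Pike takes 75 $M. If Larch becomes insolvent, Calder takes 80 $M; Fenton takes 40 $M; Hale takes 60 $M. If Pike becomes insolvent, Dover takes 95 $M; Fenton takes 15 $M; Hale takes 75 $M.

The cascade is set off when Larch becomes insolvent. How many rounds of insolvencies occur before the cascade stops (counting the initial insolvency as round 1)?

2

Round 1 — Larch becomes insolvent (initial).
  Calder: +80 → 80 ≥ 80
  Fenton: +40 → 40 < 80
  Hale: +60 → 60 ≥ 40
Round 2 — Calder, Hale become insolvent.
  Arden: +50 → 50 < 120
  Ivory: +30 → 30 < 110
No further insolvencies.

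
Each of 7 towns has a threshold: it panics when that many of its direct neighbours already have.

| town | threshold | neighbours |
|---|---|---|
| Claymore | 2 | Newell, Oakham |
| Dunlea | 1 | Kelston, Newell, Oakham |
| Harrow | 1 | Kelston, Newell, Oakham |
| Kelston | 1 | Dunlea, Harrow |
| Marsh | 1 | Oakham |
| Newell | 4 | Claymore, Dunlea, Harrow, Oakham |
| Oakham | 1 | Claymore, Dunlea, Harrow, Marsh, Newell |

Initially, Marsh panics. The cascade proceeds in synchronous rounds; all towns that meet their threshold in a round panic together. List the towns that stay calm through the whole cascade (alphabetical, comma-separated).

Round 1 — Marsh panics (initial).
Round 2 — checking thresholds:
  Oakham: 1 of 5 neighbours ≥ 1, panics.
Round 3 — checking thresholds:
  Claymore: 1 of 2 neighbours < 2, not yet.
  Dunlea: 1 of 3 neighbours ≥ 1, panics.
  Harrow: 1 of 3 neighbours ≥ 1, panics.
  Newell: 1 of 4 neighbours < 4, not yet.
Round 4 — checking thresholds:
  Claymore: 1 of 2 neighbours < 2, not yet.
  Kelston: 2 of 2 neighbours ≥ 1, panics.
  Newell: 3 of 4 neighbours < 4, not yet.
Round 5 — no new panics; cascade stops.

Claymore, Newell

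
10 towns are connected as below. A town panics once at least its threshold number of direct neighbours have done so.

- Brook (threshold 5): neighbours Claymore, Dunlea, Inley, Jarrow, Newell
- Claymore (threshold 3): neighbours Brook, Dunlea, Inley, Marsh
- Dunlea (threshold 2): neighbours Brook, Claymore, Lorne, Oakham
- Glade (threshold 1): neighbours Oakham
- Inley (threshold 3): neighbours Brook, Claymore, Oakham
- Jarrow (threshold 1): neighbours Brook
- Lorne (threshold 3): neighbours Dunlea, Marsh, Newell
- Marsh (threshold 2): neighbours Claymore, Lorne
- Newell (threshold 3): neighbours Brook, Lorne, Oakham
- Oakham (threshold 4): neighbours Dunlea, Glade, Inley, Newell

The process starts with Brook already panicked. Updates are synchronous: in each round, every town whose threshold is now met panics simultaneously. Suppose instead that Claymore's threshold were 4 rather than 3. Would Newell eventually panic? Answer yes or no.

With Claymore's threshold at 4:
Round 1 — Brook panics (initial).
Round 2 — checking thresholds:
  Claymore: 1 of 4 neighbours < 4, not yet.
  Dunlea: 1 of 4 neighbours < 2, not yet.
  Inley: 1 of 3 neighbours < 3, not yet.
  Jarrow: 1 of 1 neighbours ≥ 1, panics.
  Newell: 1 of 3 neighbours < 3, not yet.
Round 3 — no new panics; cascade stops.

no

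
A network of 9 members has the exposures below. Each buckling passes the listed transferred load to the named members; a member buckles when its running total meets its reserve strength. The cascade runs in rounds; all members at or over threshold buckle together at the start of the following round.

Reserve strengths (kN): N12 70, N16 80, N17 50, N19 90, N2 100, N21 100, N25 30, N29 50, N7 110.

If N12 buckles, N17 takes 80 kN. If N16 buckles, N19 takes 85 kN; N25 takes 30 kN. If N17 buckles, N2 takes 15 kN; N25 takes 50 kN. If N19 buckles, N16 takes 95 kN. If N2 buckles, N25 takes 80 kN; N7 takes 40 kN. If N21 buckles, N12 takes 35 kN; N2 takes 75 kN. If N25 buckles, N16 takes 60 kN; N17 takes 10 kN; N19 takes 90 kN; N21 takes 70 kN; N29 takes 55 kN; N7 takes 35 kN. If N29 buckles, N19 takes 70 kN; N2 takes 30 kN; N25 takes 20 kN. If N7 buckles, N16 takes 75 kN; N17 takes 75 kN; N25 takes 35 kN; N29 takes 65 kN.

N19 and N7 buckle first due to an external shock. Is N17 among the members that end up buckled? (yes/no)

yes

Round 1 — N19, N7 buckle (initial).
  N16: +95+75 → 170 ≥ 80
  N17: +75 → 75 ≥ 50
  N25: +35 → 35 ≥ 30
  N29: +65 → 65 ≥ 50
Round 2 — N16, N17, N25, N29 buckle.
  N2: +15+30 → 45 < 100
  N21: +70 → 70 < 100
No further bucklings.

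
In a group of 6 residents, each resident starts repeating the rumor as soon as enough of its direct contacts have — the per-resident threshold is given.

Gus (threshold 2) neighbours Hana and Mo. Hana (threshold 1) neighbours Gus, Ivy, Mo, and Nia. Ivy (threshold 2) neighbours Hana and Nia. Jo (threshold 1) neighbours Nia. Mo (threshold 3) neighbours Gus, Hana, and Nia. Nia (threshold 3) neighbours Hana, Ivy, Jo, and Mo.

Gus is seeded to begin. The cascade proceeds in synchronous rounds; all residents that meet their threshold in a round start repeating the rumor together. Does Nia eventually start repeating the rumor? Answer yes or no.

Round 1 — Gus starts repeating the rumor (initial).
Round 2 — checking thresholds:
  Hana: 1 of 4 neighbours ≥ 1, starts repeating the rumor.
  Mo: 1 of 3 neighbours < 3, not yet.
Round 3 — no new spreads; cascade stops.

no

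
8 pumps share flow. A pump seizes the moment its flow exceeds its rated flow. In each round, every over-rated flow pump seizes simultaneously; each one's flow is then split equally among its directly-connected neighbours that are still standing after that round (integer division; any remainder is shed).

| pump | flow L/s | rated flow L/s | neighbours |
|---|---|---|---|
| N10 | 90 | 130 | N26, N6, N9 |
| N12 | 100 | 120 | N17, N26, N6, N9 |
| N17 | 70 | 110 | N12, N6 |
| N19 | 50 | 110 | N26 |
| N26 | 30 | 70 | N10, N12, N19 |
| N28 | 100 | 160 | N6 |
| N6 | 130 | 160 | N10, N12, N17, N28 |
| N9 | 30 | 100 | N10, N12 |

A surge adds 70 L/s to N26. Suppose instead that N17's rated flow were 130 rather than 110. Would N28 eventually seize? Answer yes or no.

With N17's rated flow at 130:
Round 1 — N26 at 100 > 70. N26 seizes.
  N26 sheds 100 L/s to N10, N12, N19: 33 each (1 lost).
    N10: 90+33 = 123 ≤ 130
    N12: 100+33 = 133 > 120
    N19: 50+33 = 83 ≤ 110
Round 2 — N12 seizes.
  N12 sheds 133 L/s to N17, N6, N9: 44 each (1 lost).
    N17: 70+44 = 114 ≤ 130
    N6: 130+44 = 174 > 160
    N9: 30+44 = 74 ≤ 100
Round 3 — N6 seizes.
  N6 sheds 174 L/s to N10, N17, N28: 58 each.
    N10: 123+58 = 181 > 130
    N17: 114+58 = 172 > 130
    N28: 100+58 = 158 ≤ 160
Round 4 — N10, N17 seize.
  N10 sheds 181 L/s to N9: 181 each.
    N9: 74+181 = 255 > 100
  N17 sheds 172 L/s: no online neighbours, lost.
Round 5 — N9 seizes.
  N9 sheds 255 L/s: no online neighbours, lost.
No further seizures.

no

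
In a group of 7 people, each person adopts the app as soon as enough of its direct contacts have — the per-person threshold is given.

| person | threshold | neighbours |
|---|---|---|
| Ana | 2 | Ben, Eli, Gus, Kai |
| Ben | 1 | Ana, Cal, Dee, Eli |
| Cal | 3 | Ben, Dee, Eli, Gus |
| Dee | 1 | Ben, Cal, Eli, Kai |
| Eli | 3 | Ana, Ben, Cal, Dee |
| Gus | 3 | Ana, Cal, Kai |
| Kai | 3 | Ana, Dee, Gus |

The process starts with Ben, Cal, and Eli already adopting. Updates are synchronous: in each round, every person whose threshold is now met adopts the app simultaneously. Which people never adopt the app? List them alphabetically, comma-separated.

Gus, Kai

Round 1 — Ben, Cal, Eli adopt the app (initial).
Round 2 — checking thresholds:
  Ana: 2 of 4 neighbours ≥ 2, adopts the app.
  Dee: 3 of 4 neighbours ≥ 1, adopts the app.
  Gus: 1 of 3 neighbours < 3, below threshold.
Round 3 — no new adoptions; cascade stops.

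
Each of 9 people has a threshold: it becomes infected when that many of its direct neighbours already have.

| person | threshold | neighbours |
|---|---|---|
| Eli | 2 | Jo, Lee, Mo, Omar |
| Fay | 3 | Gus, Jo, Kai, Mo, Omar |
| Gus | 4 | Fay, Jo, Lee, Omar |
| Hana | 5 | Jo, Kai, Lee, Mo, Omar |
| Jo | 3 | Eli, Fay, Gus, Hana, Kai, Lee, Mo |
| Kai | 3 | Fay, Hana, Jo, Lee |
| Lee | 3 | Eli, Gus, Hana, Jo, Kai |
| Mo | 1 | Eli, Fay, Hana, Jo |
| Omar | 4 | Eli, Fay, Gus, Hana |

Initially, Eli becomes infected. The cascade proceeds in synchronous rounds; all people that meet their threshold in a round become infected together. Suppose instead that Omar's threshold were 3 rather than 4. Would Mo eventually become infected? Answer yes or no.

yes

With Omar's threshold at 3:
Round 1 — Eli becomes infected (initial).
Round 2 — checking thresholds:
  Jo: 1 of 7 neighbours < 3, below threshold.
  Lee: 1 of 5 neighbours < 3, below threshold.
  Mo: 1 of 4 neighbours ≥ 1, becomes infected.
  Omar: 1 of 4 neighbours < 3, below threshold.
Round 3 — no new infections; cascade stops.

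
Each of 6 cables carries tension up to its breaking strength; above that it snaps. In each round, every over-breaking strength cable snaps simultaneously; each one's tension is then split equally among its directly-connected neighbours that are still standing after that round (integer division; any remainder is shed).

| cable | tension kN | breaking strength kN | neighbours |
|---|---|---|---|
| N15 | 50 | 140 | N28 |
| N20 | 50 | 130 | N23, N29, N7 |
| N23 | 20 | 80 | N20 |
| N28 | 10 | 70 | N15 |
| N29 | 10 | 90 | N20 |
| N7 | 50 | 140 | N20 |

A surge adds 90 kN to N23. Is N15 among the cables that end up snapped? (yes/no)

no

Round 1 — N23 at 110 > 80. N23 snaps.
  N23 sheds 110 kN to N20: 110 each.
    N20: 50+110 = 160 > 130
Round 2 — N20 snaps.
  N20 sheds 160 kN to N29, N7: 80 each.
    N29: 10+80 = 90 ≤ 90
    N7: 50+80 = 130 ≤ 140
No further breaks.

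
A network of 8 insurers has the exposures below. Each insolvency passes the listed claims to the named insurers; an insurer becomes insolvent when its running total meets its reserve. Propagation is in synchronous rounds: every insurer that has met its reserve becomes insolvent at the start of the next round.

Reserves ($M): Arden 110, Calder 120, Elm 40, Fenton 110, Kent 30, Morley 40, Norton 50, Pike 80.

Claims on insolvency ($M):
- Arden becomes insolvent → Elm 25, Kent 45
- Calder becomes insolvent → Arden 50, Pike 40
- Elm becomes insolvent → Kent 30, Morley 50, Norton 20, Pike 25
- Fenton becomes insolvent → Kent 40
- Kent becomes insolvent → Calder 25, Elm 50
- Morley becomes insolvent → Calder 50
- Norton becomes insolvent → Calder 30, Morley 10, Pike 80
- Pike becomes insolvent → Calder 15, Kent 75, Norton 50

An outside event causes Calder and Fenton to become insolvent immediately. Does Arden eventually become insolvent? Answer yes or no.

Round 1 — Calder, Fenton become insolvent (initial).
  Arden: +50 → 50 < 110
  Kent: +40 → 40 ≥ 30
  Pike: +40 → 40 < 80
Round 2 — Kent becomes insolvent.
  Elm: +50 → 50 ≥ 40
Round 3 — Elm becomes insolvent.
  Morley: +50 → 50 ≥ 40
  Norton: +20 → 20 < 50
  Pike: +25 → 65 < 80
Round 4 — Morley becomes insolvent.
No further insolvencies.

no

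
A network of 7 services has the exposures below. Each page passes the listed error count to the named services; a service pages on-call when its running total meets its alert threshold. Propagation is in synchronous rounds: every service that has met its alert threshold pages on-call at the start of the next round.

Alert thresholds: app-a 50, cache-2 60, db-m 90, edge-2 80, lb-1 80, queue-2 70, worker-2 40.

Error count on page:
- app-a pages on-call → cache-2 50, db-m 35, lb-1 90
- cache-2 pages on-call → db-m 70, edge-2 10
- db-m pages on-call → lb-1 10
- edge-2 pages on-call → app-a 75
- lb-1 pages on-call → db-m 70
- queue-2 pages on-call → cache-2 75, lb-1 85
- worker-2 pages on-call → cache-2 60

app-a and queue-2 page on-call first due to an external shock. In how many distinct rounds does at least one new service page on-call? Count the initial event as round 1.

3

Round 1 — app-a, queue-2 page on-call (initial).
  cache-2: +50+75 → 125 ≥ 60
  db-m: +35 → 35 < 90
  lb-1: +90+85 → 175 ≥ 80
Round 2 — cache-2, lb-1 page on-call.
  db-m: +70+70 → 175 ≥ 90
  edge-2: +10 → 10 < 80
Round 3 — db-m pages on-call.
No further pages.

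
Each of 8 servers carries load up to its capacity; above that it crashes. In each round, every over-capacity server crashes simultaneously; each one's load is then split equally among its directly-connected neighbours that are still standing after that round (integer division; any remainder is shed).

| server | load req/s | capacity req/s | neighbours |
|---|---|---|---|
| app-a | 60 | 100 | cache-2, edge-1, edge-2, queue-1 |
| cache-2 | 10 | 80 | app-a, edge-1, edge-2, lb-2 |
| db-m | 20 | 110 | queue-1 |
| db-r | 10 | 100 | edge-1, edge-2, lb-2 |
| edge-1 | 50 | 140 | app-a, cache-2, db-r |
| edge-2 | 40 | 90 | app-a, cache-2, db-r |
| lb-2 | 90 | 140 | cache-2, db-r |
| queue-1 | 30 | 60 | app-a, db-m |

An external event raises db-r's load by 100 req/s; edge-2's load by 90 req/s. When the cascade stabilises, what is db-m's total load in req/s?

91

Round 1 — db-r at 110 > 100; edge-2 at 130 > 90. db-r, edge-2 crash.
  db-r sheds 110 req/s to edge-1, lb-2: 55 each.
    edge-1: 50+55 = 105 ≤ 140
    lb-2: 90+55 = 145 > 140
  edge-2 sheds 130 req/s to app-a, cache-2: 65 each.
    app-a: 60+65 = 125 > 100
    cache-2: 10+65 = 75 ≤ 80
Round 2 — app-a, lb-2 crash.
  app-a sheds 125 req/s to cache-2, edge-1, queue-1: 41 each (2 lost).
    cache-2: 75+41 = 116 > 80
    edge-1: 105+41 = 146 > 140
    queue-1: 30+41 = 71 > 60
  lb-2 sheds 145 req/s to cache-2: 145 each.
    cache-2: 116+145 = 261 > 80
Round 3 — cache-2, edge-1, queue-1 crash.
  cache-2 sheds 261 req/s: no online neighbours, lost.
  edge-1 sheds 146 req/s: no online neighbours, lost.
  queue-1 sheds 71 req/s to db-m: 71 each.
    db-m: 20+71 = 91 ≤ 110
No further crashes.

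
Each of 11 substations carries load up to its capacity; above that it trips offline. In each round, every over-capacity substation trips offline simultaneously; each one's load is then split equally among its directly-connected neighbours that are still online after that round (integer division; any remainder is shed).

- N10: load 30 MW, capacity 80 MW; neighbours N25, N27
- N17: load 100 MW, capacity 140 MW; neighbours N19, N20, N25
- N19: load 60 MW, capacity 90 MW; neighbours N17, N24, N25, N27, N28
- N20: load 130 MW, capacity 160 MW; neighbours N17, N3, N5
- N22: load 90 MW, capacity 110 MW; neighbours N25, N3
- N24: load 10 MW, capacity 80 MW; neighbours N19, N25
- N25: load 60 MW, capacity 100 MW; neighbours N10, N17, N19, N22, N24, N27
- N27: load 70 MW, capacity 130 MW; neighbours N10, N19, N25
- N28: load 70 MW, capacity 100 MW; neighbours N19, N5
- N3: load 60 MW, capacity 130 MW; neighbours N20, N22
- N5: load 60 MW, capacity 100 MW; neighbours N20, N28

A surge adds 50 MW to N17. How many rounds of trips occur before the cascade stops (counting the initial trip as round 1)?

Round 1 — N17 at 150 > 140. N17 trips offline.
  N17 sheds 150 MW to N19, N20, N25: 50 each.
    N19: 60+50 = 110 > 90
    N20: 130+50 = 180 > 160
    N25: 60+50 = 110 > 100
Round 2 — N19, N20, N25 trip offline.
  N19 sheds 110 MW to N24, N27, N28: 36 each (2 lost).
    N24: 10+36 = 46 ≤ 80
    N27: 70+36 = 106 ≤ 130
    N28: 70+36 = 106 > 100
  N20 sheds 180 MW to N3, N5: 90 each.
    N3: 60+90 = 150 > 130
    N5: 60+90 = 150 > 100
  N25 sheds 110 MW to N10, N22, N24, N27: 27 each (2 lost).
    N10: 30+27 = 57 ≤ 80
    N22: 90+27 = 117 > 110
    N24: 46+27 = 73 ≤ 80
    N27: 106+27 = 133 > 130
Round 3 — N22, N27, N28, N3, N5 trip offline.
  N22 sheds 117 MW: no online neighbours, lost.
  N27 sheds 133 MW to N10: 133 each.
    N10: 57+133 = 190 > 80
  N28 sheds 106 MW: no online neighbours, lost.
  N3 sheds 150 MW: no online neighbours, lost.
  N5 sheds 150 MW: no online neighbours, lost.
Round 4 — N10 trips offline.
  N10 sheds 190 MW: no online neighbours, lost.
No further trips.

4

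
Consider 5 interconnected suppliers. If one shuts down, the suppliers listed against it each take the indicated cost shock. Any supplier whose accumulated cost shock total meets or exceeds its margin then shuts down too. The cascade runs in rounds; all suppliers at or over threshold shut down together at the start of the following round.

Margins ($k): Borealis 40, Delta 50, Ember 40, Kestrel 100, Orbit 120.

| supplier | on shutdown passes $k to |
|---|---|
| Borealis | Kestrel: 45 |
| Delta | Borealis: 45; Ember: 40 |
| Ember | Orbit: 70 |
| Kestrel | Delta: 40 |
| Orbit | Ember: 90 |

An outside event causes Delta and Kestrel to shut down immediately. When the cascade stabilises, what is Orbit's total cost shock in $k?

70

Round 1 — Delta, Kestrel shut down (initial).
  Borealis: +45 → 45 ≥ 40
  Ember: +40 → 40 ≥ 40
Round 2 — Borealis, Ember shut down.
  Orbit: +70 → 70 < 120
No further shutdowns.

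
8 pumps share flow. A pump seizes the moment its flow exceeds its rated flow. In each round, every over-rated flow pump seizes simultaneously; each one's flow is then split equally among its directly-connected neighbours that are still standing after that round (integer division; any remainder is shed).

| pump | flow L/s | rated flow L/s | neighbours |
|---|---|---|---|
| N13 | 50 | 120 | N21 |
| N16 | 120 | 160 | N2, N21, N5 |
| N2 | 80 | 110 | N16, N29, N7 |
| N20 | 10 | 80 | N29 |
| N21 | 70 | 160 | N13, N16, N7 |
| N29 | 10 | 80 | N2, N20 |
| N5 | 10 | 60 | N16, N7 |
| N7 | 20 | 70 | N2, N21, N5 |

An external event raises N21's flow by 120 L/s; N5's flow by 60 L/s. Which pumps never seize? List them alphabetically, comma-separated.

Round 1 — N21 at 190 > 160; N5 at 70 > 60. N21, N5 seize.
  N21 sheds 190 L/s to N13, N16, N7: 63 each (1 lost).
    N13: 50+63 = 113 ≤ 120
    N16: 120+63 = 183 > 160
    N7: 20+63 = 83 > 70
  N5 sheds 70 L/s to N16, N7: 35 each.
    N16: 183+35 = 218 > 160
    N7: 83+35 = 118 > 70
Round 2 — N16, N7 seize.
  N16 sheds 218 L/s to N2: 218 each.
    N2: 80+218 = 298 > 110
  N7 sheds 118 L/s to N2: 118 each.
    N2: 298+118 = 416 > 110
Round 3 — N2 seizes.
  N2 sheds 416 L/s to N29: 416 each.
    N29: 10+416 = 426 > 80
Round 4 — N29 seizes.
  N29 sheds 426 L/s to N20: 426 each.
    N20: 10+426 = 436 > 80
Round 5 — N20 seizes.
  N20 sheds 436 L/s: no online neighbours, lost.
No further seizures.

N13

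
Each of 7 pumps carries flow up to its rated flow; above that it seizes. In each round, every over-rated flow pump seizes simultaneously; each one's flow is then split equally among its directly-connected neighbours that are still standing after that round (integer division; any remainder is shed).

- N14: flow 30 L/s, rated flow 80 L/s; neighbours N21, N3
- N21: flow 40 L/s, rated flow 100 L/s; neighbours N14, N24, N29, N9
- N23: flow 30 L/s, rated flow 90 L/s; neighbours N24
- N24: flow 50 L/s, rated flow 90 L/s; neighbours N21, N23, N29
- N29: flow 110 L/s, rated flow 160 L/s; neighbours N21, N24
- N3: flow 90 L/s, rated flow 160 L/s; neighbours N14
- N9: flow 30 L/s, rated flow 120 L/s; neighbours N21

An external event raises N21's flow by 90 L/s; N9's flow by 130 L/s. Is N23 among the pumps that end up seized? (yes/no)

Round 1 — N21 at 130 > 100; N9 at 160 > 120. N21, N9 seize.
  N21 sheds 130 L/s to N14, N24, N29: 43 each (1 lost).
    N14: 30+43 = 73 ≤ 80
    N24: 50+43 = 93 > 90
    N29: 110+43 = 153 ≤ 160
  N9 sheds 160 L/s: no online neighbours, lost.
Round 2 — N24 seizes.
  N24 sheds 93 L/s to N23, N29: 46 each (1 lost).
    N23: 30+46 = 76 ≤ 90
    N29: 153+46 = 199 > 160
Round 3 — N29 seizes.
  N29 sheds 199 L/s: no online neighbours, lost.
No further seizures.

no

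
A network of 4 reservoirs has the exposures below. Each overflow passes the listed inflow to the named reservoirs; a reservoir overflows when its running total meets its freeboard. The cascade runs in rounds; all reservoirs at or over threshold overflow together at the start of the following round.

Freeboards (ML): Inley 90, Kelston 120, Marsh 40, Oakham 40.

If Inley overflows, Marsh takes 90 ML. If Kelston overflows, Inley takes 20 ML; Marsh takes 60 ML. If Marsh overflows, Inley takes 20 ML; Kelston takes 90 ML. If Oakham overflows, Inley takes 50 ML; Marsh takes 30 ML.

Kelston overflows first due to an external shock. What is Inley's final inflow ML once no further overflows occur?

40

Round 1 — Kelston overflows (initial).
  Inley: +20 → 20 < 90
  Marsh: +60 → 60 ≥ 40
Round 2 — Marsh overflows.
  Inley: +20 → 40 < 90
No further overflows.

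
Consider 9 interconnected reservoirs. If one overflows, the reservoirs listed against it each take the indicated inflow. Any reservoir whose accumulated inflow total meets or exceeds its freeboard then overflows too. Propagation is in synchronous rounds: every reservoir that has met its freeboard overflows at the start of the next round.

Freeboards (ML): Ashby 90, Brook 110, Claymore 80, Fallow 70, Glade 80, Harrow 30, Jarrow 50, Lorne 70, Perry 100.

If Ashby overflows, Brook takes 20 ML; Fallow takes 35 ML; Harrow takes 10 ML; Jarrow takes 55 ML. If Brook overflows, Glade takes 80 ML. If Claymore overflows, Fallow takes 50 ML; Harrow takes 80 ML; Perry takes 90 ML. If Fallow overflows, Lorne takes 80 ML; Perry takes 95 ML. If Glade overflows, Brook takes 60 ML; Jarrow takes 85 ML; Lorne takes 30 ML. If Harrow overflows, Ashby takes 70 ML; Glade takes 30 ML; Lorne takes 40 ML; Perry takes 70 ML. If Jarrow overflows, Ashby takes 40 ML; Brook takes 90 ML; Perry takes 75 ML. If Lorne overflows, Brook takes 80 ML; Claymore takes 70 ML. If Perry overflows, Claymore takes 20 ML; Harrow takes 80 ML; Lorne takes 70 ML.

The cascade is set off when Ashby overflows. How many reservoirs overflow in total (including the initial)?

Round 1 — Ashby overflows (initial).
  Brook: +20 → 20 < 110
  Fallow: +35 → 35 < 70
  Harrow: +10 → 10 < 30
  Jarrow: +55 → 55 ≥ 50
Round 2 — Jarrow overflows.
  Brook: +90 → 110 ≥ 110
  Perry: +75 → 75 < 100
Round 3 — Brook overflows.
  Glade: +80 → 80 ≥ 80
Round 4 — Glade overflows.
  Lorne: +30 → 30 < 70
No further overflows.

4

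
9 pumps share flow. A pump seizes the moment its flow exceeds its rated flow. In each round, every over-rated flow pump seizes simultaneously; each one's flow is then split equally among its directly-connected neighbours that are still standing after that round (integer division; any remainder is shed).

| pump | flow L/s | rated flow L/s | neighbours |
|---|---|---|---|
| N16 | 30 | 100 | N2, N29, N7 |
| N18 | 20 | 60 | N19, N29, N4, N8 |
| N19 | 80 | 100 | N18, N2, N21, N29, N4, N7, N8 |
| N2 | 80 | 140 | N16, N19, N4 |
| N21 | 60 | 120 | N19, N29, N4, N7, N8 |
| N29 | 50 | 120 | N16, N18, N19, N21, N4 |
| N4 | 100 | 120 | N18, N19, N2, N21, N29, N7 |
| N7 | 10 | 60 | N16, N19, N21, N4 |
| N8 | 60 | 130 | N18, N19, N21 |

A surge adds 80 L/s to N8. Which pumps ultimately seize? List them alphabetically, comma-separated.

N16, N18, N19, N2, N21, N29, N4, N7, N8

Round 1 — N8 at 140 > 130. N8 seizes.
  N8 sheds 140 L/s to N18, N19, N21: 46 each (2 lost).
    N18: 20+46 = 66 > 60
    N19: 80+46 = 126 > 100
    N21: 60+46 = 106 ≤ 120
Round 2 — N18, N19 seize.
  N18 sheds 66 L/s to N29, N4: 33 each.
    N29: 50+33 = 83 ≤ 120
    N4: 100+33 = 133 > 120
  N19 sheds 126 L/s to N2, N21, N29, N4, N7: 25 each (1 lost).
    N2: 80+25 = 105 ≤ 140
    N21: 106+25 = 131 > 120
    N29: 83+25 = 108 ≤ 120
    N4: 133+25 = 158 > 120
    N7: 10+25 = 35 ≤ 60
Round 3 — N21, N4 seize.
  N21 sheds 131 L/s to N29, N7: 65 each (1 lost).
    N29: 108+65 = 173 > 120
    N7: 35+65 = 100 > 60
  N4 sheds 158 L/s to N2, N29, N7: 52 each (2 lost).
    N2: 105+52 = 157 > 140
    N29: 173+52 = 225 > 120
    N7: 100+52 = 152 > 60
Round 4 — N2, N29, N7 seize.
  N2 sheds 157 L/s to N16: 157 each.
    N16: 30+157 = 187 > 100
  N29 sheds 225 L/s to N16: 225 each.
    N16: 187+225 = 412 > 100
  N7 sheds 152 L/s to N16: 152 each.
    N16: 412+152 = 564 > 100
Round 5 — N16 seizes.
  N16 sheds 564 L/s: no online neighbours, lost.
No further seizures.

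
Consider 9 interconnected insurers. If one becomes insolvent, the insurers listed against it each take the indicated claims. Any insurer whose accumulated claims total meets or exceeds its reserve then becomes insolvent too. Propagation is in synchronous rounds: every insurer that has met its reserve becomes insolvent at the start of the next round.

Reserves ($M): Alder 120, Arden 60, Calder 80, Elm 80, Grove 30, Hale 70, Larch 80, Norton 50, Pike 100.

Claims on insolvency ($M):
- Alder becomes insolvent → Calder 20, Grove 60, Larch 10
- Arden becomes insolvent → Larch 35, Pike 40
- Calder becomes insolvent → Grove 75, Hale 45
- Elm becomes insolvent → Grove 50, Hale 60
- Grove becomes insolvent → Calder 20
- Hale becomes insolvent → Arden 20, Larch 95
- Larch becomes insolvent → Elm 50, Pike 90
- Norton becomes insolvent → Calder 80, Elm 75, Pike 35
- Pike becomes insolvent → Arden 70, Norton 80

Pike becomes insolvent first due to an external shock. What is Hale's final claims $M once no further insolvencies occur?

Round 1 — Pike becomes insolvent (initial).
  Arden: +70 → 70 ≥ 60
  Norton: +80 → 80 ≥ 50
Round 2 — Arden, Norton become insolvent.
  Calder: +80 → 80 ≥ 80
  Elm: +75 → 75 < 80
  Larch: +35 → 35 < 80
Round 3 — Calder becomes insolvent.
  Grove: +75 → 75 ≥ 30
  Hale: +45 → 45 < 70
Round 4 — Grove becomes insolvent.
No further insolvencies.

45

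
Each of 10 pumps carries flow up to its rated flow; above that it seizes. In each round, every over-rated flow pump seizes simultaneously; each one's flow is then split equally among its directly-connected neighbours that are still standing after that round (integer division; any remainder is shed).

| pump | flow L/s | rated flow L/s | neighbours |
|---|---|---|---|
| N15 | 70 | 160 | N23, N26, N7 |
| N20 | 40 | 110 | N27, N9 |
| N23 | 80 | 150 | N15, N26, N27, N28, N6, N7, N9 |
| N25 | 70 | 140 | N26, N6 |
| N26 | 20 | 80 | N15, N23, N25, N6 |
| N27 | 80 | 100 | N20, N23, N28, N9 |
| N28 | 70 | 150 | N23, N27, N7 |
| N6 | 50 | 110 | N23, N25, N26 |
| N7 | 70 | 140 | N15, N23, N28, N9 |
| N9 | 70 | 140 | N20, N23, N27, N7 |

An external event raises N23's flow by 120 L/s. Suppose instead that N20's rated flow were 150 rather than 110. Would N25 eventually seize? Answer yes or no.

no

With N20's rated flow at 150:
Round 1 — N23 at 200 > 150. N23 seizes.
  N23 sheds 200 L/s to N15, N26, N27, N28, N6, N7, N9: 28 each (4 lost).
    N15: 70+28 = 98 ≤ 160
    N26: 20+28 = 48 ≤ 80
    N27: 80+28 = 108 > 100
    N28: 70+28 = 98 ≤ 150
    N6: 50+28 = 78 ≤ 110
    N7: 70+28 = 98 ≤ 140
    N9: 70+28 = 98 ≤ 140
Round 2 — N27 seizes.
  N27 sheds 108 L/s to N20, N28, N9: 36 each.
    N20: 40+36 = 76 ≤ 150
    N28: 98+36 = 134 ≤ 150
    N9: 98+36 = 134 ≤ 140
No further seizures.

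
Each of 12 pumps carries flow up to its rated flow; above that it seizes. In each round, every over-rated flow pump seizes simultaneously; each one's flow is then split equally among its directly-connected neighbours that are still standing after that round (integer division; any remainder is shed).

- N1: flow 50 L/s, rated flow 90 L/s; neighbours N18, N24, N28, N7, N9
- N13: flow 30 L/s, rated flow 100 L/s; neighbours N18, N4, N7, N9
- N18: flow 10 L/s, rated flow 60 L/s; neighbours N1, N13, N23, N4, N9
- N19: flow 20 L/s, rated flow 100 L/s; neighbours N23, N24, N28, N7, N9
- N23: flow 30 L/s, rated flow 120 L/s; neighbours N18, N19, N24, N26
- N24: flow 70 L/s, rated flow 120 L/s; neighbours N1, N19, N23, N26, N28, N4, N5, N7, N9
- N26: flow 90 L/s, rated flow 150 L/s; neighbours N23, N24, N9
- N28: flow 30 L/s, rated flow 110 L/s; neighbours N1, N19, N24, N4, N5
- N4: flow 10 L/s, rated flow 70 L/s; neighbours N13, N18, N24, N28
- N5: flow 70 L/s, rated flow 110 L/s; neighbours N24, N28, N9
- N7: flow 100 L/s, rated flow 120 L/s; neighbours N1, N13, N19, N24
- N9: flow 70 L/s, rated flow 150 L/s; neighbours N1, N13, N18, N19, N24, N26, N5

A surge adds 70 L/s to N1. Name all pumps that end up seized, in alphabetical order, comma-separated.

Round 1 — N1 at 120 > 90. N1 seizes.
  N1 sheds 120 L/s to N18, N24, N28, N7, N9: 24 each.
    N18: 10+24 = 34 ≤ 60
    N24: 70+24 = 94 ≤ 120
    N28: 30+24 = 54 ≤ 110
    N7: 100+24 = 124 > 120
    N9: 70+24 = 94 ≤ 150
Round 2 — N7 seizes.
  N7 sheds 124 L/s to N13, N19, N24: 41 each (1 lost).
    N13: 30+41 = 71 ≤ 100
    N19: 20+41 = 61 ≤ 100
    N24: 94+41 = 135 > 120
Round 3 — N24 seizes.
  N24 sheds 135 L/s to N19, N23, N26, N28, N4, N5, N9: 19 each (2 lost).
    N19: 61+19 = 80 ≤ 100
    N23: 30+19 = 49 ≤ 120
    N26: 90+19 = 109 ≤ 150
    N28: 54+19 = 73 ≤ 110
    N4: 10+19 = 29 ≤ 70
    N5: 70+19 = 89 ≤ 110
    N9: 94+19 = 113 ≤ 150
No further seizures.

N1, N24, N7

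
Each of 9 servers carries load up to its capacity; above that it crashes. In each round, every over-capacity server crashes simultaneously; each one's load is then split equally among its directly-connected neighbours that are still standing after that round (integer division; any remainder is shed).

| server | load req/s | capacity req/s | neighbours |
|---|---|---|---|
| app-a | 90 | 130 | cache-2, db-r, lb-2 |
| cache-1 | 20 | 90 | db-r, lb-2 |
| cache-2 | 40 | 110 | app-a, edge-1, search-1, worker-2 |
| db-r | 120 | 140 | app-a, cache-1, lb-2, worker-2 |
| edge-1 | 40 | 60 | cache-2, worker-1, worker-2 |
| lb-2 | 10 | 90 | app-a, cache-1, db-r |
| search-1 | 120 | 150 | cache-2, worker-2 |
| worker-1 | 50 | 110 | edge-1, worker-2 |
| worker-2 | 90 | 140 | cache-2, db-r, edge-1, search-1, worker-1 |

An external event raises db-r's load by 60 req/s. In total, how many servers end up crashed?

4

Round 1 — db-r at 180 > 140. db-r crashes.
  db-r sheds 180 req/s to app-a, cache-1, lb-2, worker-2: 45 each.
    app-a: 90+45 = 135 > 130
    cache-1: 20+45 = 65 ≤ 90
    lb-2: 10+45 = 55 ≤ 90
    worker-2: 90+45 = 135 ≤ 140
Round 2 — app-a crashes.
  app-a sheds 135 req/s to cache-2, lb-2: 67 each (1 lost).
    cache-2: 40+67 = 107 ≤ 110
    lb-2: 55+67 = 122 > 90
Round 3 — lb-2 crashes.
  lb-2 sheds 122 req/s to cache-1: 122 each.
    cache-1: 65+122 = 187 > 90
Round 4 — cache-1 crashes.
  cache-1 sheds 187 req/s: no online neighbours, lost.
No further crashes.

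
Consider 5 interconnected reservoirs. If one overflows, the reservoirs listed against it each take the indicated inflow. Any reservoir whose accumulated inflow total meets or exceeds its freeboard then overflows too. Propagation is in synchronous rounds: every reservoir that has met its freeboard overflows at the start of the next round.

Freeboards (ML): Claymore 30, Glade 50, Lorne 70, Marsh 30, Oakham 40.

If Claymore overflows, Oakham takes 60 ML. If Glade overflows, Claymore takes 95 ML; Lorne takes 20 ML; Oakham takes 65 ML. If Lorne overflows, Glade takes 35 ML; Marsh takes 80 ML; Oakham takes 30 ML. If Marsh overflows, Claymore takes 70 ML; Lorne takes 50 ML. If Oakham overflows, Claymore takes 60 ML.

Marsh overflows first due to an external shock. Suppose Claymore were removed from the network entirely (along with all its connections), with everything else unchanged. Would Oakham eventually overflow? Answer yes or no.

With Claymore removed:
Round 1 — Marsh overflows (initial).
  Lorne: +50 → 50 < 70
No further overflows.

no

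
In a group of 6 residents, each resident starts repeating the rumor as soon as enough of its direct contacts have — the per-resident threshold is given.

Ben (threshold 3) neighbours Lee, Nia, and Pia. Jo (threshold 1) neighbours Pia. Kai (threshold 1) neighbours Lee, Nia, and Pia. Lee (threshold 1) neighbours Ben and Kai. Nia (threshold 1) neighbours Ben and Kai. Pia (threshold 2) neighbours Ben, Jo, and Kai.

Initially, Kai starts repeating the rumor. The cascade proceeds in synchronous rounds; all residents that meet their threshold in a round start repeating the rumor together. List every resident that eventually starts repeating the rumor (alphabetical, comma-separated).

Round 1 — Kai starts repeating the rumor (initial).
Round 2 — checking thresholds:
  Lee: 1 of 2 neighbours ≥ 1, starts repeating the rumor.
  Nia: 1 of 2 neighbours ≥ 1, starts repeating the rumor.
  Pia: 1 of 3 neighbours < 2, below threshold.
Round 3 — no new spreads; cascade stops.

Kai, Lee, Nia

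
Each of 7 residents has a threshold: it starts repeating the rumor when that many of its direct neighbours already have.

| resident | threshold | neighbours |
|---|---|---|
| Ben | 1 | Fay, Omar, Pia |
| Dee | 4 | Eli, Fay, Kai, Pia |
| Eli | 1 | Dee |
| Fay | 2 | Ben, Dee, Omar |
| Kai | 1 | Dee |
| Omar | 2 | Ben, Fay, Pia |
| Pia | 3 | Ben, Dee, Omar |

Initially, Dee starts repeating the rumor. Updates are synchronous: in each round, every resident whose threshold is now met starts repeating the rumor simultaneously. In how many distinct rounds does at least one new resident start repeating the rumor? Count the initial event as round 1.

Round 1 — Dee starts repeating the rumor (initial).
Round 2 — checking thresholds:
  Eli: 1 of 1 neighbours ≥ 1, starts repeating the rumor.
  Fay: 1 of 3 neighbours < 2, holds.
  Kai: 1 of 1 neighbours ≥ 1, starts repeating the rumor.
  Pia: 1 of 3 neighbours < 3, holds.
Round 3 — no new spreads; cascade stops.

2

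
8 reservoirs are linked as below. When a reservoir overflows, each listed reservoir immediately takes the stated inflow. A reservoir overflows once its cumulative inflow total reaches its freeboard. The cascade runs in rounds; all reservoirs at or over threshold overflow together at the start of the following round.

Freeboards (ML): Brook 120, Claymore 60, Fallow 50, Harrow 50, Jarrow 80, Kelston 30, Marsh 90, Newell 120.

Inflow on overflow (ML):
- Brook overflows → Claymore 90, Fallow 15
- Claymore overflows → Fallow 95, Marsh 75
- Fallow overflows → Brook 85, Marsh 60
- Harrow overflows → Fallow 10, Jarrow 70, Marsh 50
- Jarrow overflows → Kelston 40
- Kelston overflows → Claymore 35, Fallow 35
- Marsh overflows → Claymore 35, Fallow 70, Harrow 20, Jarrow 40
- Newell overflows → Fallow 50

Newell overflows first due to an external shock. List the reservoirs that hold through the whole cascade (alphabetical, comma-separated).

Brook, Claymore, Harrow, Jarrow, Kelston, Marsh

Round 1 — Newell overflows (initial).
  Fallow: +50 → 50 ≥ 50
Round 2 — Fallow overflows.
  Brook: +85 → 85 < 120
  Marsh: +60 → 60 < 90
No further overflows.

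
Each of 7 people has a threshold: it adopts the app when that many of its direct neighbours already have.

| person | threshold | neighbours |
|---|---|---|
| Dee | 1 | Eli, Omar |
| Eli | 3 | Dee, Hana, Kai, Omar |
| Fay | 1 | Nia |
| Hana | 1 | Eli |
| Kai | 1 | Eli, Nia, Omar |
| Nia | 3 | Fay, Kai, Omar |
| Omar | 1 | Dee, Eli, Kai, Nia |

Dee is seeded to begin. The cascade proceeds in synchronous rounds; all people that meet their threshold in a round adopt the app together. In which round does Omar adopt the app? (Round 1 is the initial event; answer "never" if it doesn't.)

2

Round 1 — Dee adopts the app (initial).
Round 2 — checking thresholds:
  Eli: 1 of 4 neighbours < 3, holds.
  Omar: 1 of 4 neighbours ≥ 1, adopts the app.
Round 3 — checking thresholds:
  Eli: 2 of 4 neighbours < 3, holds.
  Kai: 1 of 3 neighbours ≥ 1, adopts the app.
  Nia: 1 of 3 neighbours < 3, holds.
Round 4 — checking thresholds:
  Eli: 3 of 4 neighbours ≥ 3, adopts the app.
  Nia: 2 of 3 neighbours < 3, holds.
Round 5 — checking thresholds:
  Hana: 1 of 1 neighbours ≥ 1, adopts the app.
  Nia: 2 of 3 neighbours < 3, holds.
Round 6 — no new adoptions; cascade stops.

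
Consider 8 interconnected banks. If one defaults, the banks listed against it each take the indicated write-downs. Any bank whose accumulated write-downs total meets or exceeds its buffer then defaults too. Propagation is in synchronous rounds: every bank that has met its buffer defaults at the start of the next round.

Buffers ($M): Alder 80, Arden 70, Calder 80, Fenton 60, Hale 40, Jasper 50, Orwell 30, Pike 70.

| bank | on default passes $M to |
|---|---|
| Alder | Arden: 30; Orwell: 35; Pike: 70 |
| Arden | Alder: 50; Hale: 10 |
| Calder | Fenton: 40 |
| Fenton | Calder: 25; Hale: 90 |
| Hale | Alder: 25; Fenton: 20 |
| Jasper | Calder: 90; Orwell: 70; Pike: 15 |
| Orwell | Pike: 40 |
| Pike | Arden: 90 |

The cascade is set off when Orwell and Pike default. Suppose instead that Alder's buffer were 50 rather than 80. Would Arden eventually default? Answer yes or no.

With Alder's buffer at 50:
Round 1 — Orwell, Pike default (initial).
  Arden: +90 → 90 ≥ 70
Round 2 — Arden defaults.
  Alder: +50 → 50 ≥ 50
  Hale: +10 → 10 < 40
Round 3 — Alder defaults.
No further defaults.

yes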